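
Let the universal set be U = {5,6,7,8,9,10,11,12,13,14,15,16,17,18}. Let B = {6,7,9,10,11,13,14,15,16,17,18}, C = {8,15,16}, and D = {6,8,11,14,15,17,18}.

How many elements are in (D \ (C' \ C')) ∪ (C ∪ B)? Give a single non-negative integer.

12

C' = {5,6,7,9,10,11,12,13,14,17,18}
C' \ C' = {}
D \ (C' \ C') = {6,8,11,14,15,17,18}
C ∪ B = {6,7,8,9,10,11,13,14,15,16,17,18}
(D \ (C' \ C')) ∪ (C ∪ B) = {6,7,8,9,10,11,13,14,15,16,17,18}
|(D \ (C' \ C')) ∪ (C ∪ B)| = 12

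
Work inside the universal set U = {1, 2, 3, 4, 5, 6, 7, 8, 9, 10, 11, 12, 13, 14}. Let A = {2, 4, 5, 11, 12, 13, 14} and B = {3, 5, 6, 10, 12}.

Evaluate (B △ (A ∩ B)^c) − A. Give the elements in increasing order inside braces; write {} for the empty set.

A ∩ B = {5, 12}
(A ∩ B)^c = {1, 2, 3, 4, 6, 7, 8, 9, 10, 11, 13, 14}
B △ (A ∩ B)^c = {1, 2, 4, 5, 7, 8, 9, 11, 12, 13, 14}
(B △ (A ∩ B)^c) − A = {1, 7, 8, 9}

{1, 7, 8, 9}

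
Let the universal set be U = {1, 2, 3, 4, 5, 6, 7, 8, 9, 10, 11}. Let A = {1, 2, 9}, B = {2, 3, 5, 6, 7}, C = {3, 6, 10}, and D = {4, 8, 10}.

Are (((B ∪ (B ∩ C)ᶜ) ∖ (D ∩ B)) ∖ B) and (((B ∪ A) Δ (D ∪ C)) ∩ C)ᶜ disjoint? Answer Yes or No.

B ∩ C = {3, 6}
(B ∩ C)ᶜ = {1, 2, 4, 5, 7, 8, 9, 10, 11}
B ∪ (B ∩ C)ᶜ = {1, 2, 3, 4, 5, 6, 7, 8, 9, 10, 11}
D ∩ B = {}
(B ∪ (B ∩ C)ᶜ) ∖ (D ∩ B) = {1, 2, 3, 4, 5, 6, 7, 8, 9, 10, 11}
((B ∪ (B ∩ C)ᶜ) ∖ (D ∩ B)) ∖ B = {1, 4, 8, 9, 10, 11}
B ∪ A = {1, 2, 3, 5, 6, 7, 9}
D ∪ C = {3, 4, 6, 8, 10}
(B ∪ A) Δ (D ∪ C) = {1, 2, 4, 5, 7, 8, 9, 10}
((B ∪ A) Δ (D ∪ C)) ∩ C = {10}
(((B ∪ A) Δ (D ∪ C)) ∩ C)ᶜ = {1, 2, 3, 4, 5, 6, 7, 8, 9, 11}
1 lies in both, so they are not disjoint.

No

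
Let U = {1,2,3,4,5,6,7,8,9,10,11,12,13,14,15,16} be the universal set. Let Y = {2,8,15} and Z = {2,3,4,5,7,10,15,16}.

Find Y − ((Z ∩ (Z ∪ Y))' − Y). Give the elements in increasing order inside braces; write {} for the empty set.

{2,8,15}

Z ∪ Y = {2,3,4,5,7,8,10,15,16}
Z ∩ (Z ∪ Y) = {2,3,4,5,7,10,15,16}
(Z ∩ (Z ∪ Y))' = {1,6,8,9,11,12,13,14}
(Z ∩ (Z ∪ Y))' − Y = {1,6,9,11,12,13,14}
Y − ((Z ∩ (Z ∪ Y))' − Y) = {2,8,15}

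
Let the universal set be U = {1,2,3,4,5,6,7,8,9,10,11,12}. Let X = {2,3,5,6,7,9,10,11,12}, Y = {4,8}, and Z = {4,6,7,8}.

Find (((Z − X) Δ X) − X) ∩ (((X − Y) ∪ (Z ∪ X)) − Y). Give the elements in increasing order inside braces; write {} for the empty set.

{}

Z − X = {4,8}
(Z − X) Δ X = {2,3,4,5,6,7,8,9,10,11,12}
((Z − X) Δ X) − X = {4,8}
X − Y = {2,3,5,6,7,9,10,11,12}
Z ∪ X = {2,3,4,5,6,7,8,9,10,11,12}
(X − Y) ∪ (Z ∪ X) = {2,3,4,5,6,7,8,9,10,11,12}
((X − Y) ∪ (Z ∪ X)) − Y = {2,3,5,6,7,9,10,11,12}
(((Z − X) Δ X) − X) ∩ (((X − Y) ∪ (Z ∪ X)) − Y) = {}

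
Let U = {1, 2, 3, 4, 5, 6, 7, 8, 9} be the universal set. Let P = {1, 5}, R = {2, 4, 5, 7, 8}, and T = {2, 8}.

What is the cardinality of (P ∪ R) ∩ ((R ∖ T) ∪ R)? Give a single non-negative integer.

5

P ∪ R = {1, 2, 4, 5, 7, 8}
R ∖ T = {4, 5, 7}
(R ∖ T) ∪ R = {2, 4, 5, 7, 8}
(P ∪ R) ∩ ((R ∖ T) ∪ R) = {2, 4, 5, 7, 8}
|(P ∪ R) ∩ ((R ∖ T) ∪ R)| = 5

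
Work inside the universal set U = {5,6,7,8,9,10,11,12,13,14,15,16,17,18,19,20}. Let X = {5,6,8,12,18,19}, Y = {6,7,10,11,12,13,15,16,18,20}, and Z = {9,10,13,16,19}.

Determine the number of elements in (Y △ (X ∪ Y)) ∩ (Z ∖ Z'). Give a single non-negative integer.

1

X ∪ Y = {5,6,7,8,10,11,12,13,15,16,18,19,20}
Y △ (X ∪ Y) = {5,8,19}
Z' = {5,6,7,8,11,12,14,15,17,18,20}
Z ∖ Z' = {9,10,13,16,19}
(Y △ (X ∪ Y)) ∩ (Z ∖ Z') = {19}
|(Y △ (X ∪ Y)) ∩ (Z ∖ Z')| = 1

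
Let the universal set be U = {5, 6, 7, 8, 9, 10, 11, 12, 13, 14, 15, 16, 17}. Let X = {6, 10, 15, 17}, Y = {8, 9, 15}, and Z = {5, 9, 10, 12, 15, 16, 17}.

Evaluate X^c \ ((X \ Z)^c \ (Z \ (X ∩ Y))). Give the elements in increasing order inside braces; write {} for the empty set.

X^c = {5, 7, 8, 9, 11, 12, 13, 14, 16}
X \ Z = {6}
(X \ Z)^c = {5, 7, 8, 9, 10, 11, 12, 13, 14, 15, 16, 17}
X ∩ Y = {15}
Z \ (X ∩ Y) = {5, 9, 10, 12, 16, 17}
(X \ Z)^c \ (Z \ (X ∩ Y)) = {7, 8, 11, 13, 14, 15}
X^c \ ((X \ Z)^c \ (Z \ (X ∩ Y))) = {5, 9, 12, 16}

{5, 9, 12, 16}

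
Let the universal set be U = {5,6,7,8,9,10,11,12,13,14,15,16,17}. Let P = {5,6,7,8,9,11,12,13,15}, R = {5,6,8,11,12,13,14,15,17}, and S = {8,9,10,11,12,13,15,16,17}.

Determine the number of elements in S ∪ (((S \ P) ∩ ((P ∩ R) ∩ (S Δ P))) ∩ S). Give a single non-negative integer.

9

S \ P = {10,16,17}
P ∩ R = {5,6,8,11,12,13,15}
S Δ P = {5,6,7,10,16,17}
(P ∩ R) ∩ (S Δ P) = {5,6}
(S \ P) ∩ ((P ∩ R) ∩ (S Δ P)) = {}
((S \ P) ∩ ((P ∩ R) ∩ (S Δ P))) ∩ S = {}
S ∪ (((S \ P) ∩ ((P ∩ R) ∩ (S Δ P))) ∩ S) = {8,9,10,11,12,13,15,16,17}
|S ∪ (((S \ P) ∩ ((P ∩ R) ∩ (S Δ P))) ∩ S)| = 9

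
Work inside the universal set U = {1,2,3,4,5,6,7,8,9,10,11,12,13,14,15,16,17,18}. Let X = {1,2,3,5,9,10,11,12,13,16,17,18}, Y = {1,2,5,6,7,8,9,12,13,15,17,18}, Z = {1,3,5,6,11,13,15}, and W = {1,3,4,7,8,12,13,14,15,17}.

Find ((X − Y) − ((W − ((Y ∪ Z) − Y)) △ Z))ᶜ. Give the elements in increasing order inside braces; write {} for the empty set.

{1,2,3,4,5,6,7,8,9,11,12,13,14,15,17,18}

X − Y = {3,10,11,16}
Y ∪ Z = {1,2,3,5,6,7,8,9,11,12,13,15,17,18}
(Y ∪ Z) − Y = {3,11}
W − ((Y ∪ Z) − Y) = {1,4,7,8,12,13,14,15,17}
(W − ((Y ∪ Z) − Y)) △ Z = {3,4,5,6,7,8,11,12,14,17}
(X − Y) − ((W − ((Y ∪ Z) − Y)) △ Z) = {10,16}
((X − Y) − ((W − ((Y ∪ Z) − Y)) △ Z))ᶜ = {1,2,3,4,5,6,7,8,9,11,12,13,14,15,17,18}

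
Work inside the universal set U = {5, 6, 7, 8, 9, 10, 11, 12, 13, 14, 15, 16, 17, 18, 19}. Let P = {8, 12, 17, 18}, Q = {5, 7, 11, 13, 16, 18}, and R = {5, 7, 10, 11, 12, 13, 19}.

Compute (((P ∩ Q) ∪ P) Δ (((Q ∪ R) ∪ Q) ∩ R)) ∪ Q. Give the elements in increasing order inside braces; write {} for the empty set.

P ∩ Q = {18}
(P ∩ Q) ∪ P = {8, 12, 17, 18}
Q ∪ R = {5, 7, 10, 11, 12, 13, 16, 18, 19}
(Q ∪ R) ∪ Q = {5, 7, 10, 11, 12, 13, 16, 18, 19}
((Q ∪ R) ∪ Q) ∩ R = {5, 7, 10, 11, 12, 13, 19}
((P ∩ Q) ∪ P) Δ (((Q ∪ R) ∪ Q) ∩ R) = {5, 7, 8, 10, 11, 13, 17, 18, 19}
(((P ∩ Q) ∪ P) Δ (((Q ∪ R) ∪ Q) ∩ R)) ∪ Q = {5, 7, 8, 10, 11, 13, 16, 17, 18, 19}

{5, 7, 8, 10, 11, 13, 16, 17, 18, 19}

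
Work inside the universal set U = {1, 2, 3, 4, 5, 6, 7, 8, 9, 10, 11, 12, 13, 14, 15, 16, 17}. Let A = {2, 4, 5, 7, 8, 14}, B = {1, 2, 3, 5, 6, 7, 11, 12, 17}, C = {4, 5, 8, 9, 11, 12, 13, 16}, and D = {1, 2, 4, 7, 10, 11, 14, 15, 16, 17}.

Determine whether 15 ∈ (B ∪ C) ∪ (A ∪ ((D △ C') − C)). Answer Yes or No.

15 ∉ B and 15 ∉ C, so 15 ∉ B ∪ C
15 ∉ C, so 15 ∈ C'
15 ∈ D and 15 ∈ C', so 15 ∉ D △ C'
15 ∉ (D △ C') and 15 ∉ C, so 15 ∉ (D △ C') − C
15 ∉ A and 15 ∉ ((D △ C') − C), so 15 ∉ A ∪ ((D △ C') − C)
15 ∉ (B ∪ C) and 15 ∉ (A ∪ ((D △ C') − C)), so 15 ∉ (B ∪ C) ∪ (A ∪ ((D △ C') − C))

No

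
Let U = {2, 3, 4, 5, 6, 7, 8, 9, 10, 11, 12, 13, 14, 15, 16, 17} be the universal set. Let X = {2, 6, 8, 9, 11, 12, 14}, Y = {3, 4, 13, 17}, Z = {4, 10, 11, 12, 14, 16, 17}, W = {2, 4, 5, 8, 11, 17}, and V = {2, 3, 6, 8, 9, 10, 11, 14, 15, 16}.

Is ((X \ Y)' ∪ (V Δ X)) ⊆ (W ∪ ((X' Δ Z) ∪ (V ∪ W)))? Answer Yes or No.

X \ Y = {2, 6, 8, 9, 11, 12, 14}
(X \ Y)' = {3, 4, 5, 7, 10, 13, 15, 16, 17}
V Δ X = {3, 10, 12, 15, 16}
(X \ Y)' ∪ (V Δ X) = {3, 4, 5, 7, 10, 12, 13, 15, 16, 17}
X' = {3, 4, 5, 7, 10, 13, 15, 16, 17}
X' Δ Z = {3, 5, 7, 11, 12, 13, 14, 15}
V ∪ W = {2, 3, 4, 5, 6, 8, 9, 10, 11, 14, 15, 16, 17}
(X' Δ Z) ∪ (V ∪ W) = {2, 3, 4, 5, 6, 7, 8, 9, 10, 11, 12, 13, 14, 15, 16, 17}
W ∪ ((X' Δ Z) ∪ (V ∪ W)) = {2, 3, 4, 5, 6, 7, 8, 9, 10, 11, 12, 13, 14, 15, 16, 17}
Every element of {3, 4, 5, 7, 10, 12, 13, 15, 16, 17} is in {2, 3, 4, 5, 6, 7, 8, 9, 10, 11, 12, 13, 14, 15, 16, 17}, so (X \ Y)' ∪ (V Δ X) ⊆ W ∪ ((X' Δ Z) ∪ (V ∪ W)).

Yes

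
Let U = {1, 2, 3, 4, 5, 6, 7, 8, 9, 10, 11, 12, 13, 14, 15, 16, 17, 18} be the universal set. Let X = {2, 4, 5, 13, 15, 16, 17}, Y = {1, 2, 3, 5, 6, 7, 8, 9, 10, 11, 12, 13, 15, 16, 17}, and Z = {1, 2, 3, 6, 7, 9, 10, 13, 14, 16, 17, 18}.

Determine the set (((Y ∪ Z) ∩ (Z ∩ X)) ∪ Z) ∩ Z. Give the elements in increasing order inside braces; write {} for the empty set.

{1, 2, 3, 6, 7, 9, 10, 13, 14, 16, 17, 18}

Y ∪ Z = {1, 2, 3, 5, 6, 7, 8, 9, 10, 11, 12, 13, 14, 15, 16, 17, 18}
Z ∩ X = {2, 13, 16, 17}
(Y ∪ Z) ∩ (Z ∩ X) = {2, 13, 16, 17}
((Y ∪ Z) ∩ (Z ∩ X)) ∪ Z = {1, 2, 3, 6, 7, 9, 10, 13, 14, 16, 17, 18}
(((Y ∪ Z) ∩ (Z ∩ X)) ∪ Z) ∩ Z = {1, 2, 3, 6, 7, 9, 10, 13, 14, 16, 17, 18}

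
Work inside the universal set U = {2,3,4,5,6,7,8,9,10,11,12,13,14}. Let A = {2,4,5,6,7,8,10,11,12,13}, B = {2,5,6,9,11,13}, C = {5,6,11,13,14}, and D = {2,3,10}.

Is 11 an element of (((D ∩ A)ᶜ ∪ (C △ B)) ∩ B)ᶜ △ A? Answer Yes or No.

Yes

11 ∉ D and 11 ∈ A, so 11 ∉ D ∩ A
11 ∈ (D ∩ A)ᶜ since 11 ∉ (D ∩ A)
11 ∈ C and 11 ∈ B, so 11 ∉ C △ B
11 ∈ (D ∩ A)ᶜ and 11 ∉ (C △ B), so 11 ∈ (D ∩ A)ᶜ ∪ (C △ B)
11 ∈ ((D ∩ A)ᶜ ∪ (C △ B)) and 11 ∈ B, so 11 ∈ ((D ∩ A)ᶜ ∪ (C △ B)) ∩ B
11 ∉ (((D ∩ A)ᶜ ∪ (C △ B)) ∩ B)ᶜ since 11 ∈ (((D ∩ A)ᶜ ∪ (C △ B)) ∩ B)
11 ∉ (((D ∩ A)ᶜ ∪ (C △ B)) ∩ B)ᶜ and 11 ∈ A, so 11 ∈ (((D ∩ A)ᶜ ∪ (C △ B)) ∩ B)ᶜ △ A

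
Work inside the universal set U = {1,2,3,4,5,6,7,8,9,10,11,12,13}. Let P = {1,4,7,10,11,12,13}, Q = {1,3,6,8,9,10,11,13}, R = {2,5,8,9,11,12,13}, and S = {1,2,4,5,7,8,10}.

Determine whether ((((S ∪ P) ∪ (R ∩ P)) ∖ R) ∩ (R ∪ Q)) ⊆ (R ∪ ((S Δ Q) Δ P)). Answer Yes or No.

Yes

S ∪ P = {1,2,4,5,7,8,10,11,12,13}
R ∩ P = {11,12,13}
(S ∪ P) ∪ (R ∩ P) = {1,2,4,5,7,8,10,11,12,13}
((S ∪ P) ∪ (R ∩ P)) ∖ R = {1,4,7,10}
R ∪ Q = {1,2,3,5,6,8,9,10,11,12,13}
(((S ∪ P) ∪ (R ∩ P)) ∖ R) ∩ (R ∪ Q) = {1,10}
S Δ Q = {2,3,4,5,6,7,9,11,13}
(S Δ Q) Δ P = {1,2,3,5,6,9,10,12}
R ∪ ((S Δ Q) Δ P) = {1,2,3,5,6,8,9,10,11,12,13}
Every element of {1,10} is in {1,2,3,5,6,8,9,10,11,12,13}, so (((S ∪ P) ∪ (R ∩ P)) ∖ R) ∩ (R ∪ Q) ⊆ R ∪ ((S Δ Q) Δ P).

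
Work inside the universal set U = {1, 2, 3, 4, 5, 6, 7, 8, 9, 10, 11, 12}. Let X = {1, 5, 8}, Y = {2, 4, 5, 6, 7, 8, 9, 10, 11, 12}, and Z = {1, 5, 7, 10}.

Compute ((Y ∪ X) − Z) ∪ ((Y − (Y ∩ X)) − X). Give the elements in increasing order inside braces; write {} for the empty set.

Y ∪ X = {1, 2, 4, 5, 6, 7, 8, 9, 10, 11, 12}
(Y ∪ X) − Z = {2, 4, 6, 8, 9, 11, 12}
Y ∩ X = {5, 8}
Y − (Y ∩ X) = {2, 4, 6, 7, 9, 10, 11, 12}
(Y − (Y ∩ X)) − X = {2, 4, 6, 7, 9, 10, 11, 12}
((Y ∪ X) − Z) ∪ ((Y − (Y ∩ X)) − X) = {2, 4, 6, 7, 8, 9, 10, 11, 12}

{2, 4, 6, 7, 8, 9, 10, 11, 12}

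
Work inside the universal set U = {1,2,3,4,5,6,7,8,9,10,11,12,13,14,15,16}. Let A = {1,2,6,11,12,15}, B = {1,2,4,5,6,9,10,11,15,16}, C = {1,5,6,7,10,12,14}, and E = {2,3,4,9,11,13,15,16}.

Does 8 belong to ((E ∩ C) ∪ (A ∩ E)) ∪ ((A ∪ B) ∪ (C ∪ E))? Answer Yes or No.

No

8 ∉ E and 8 ∉ C, so 8 ∉ E ∩ C
8 ∉ A and 8 ∉ E, so 8 ∉ A ∩ E
8 ∉ (E ∩ C) and 8 ∉ (A ∩ E), so 8 ∉ (E ∩ C) ∪ (A ∩ E)
8 ∉ A and 8 ∉ B, so 8 ∉ A ∪ B
8 ∉ C and 8 ∉ E, so 8 ∉ C ∪ E
8 ∉ (A ∪ B) and 8 ∉ (C ∪ E), so 8 ∉ (A ∪ B) ∪ (C ∪ E)
8 ∉ ((E ∩ C) ∪ (A ∩ E)) and 8 ∉ ((A ∪ B) ∪ (C ∪ E)), so 8 ∉ ((E ∩ C) ∪ (A ∩ E)) ∪ ((A ∪ B) ∪ (C ∪ E))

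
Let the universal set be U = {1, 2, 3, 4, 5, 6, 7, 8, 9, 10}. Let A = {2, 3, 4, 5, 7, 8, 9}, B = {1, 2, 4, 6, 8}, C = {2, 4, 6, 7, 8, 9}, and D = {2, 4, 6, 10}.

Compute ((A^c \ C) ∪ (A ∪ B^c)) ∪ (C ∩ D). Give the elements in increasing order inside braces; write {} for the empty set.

A^c = {1, 6, 10}
A^c \ C = {1, 10}
B^c = {3, 5, 7, 9, 10}
A ∪ B^c = {2, 3, 4, 5, 7, 8, 9, 10}
(A^c \ C) ∪ (A ∪ B^c) = {1, 2, 3, 4, 5, 7, 8, 9, 10}
C ∩ D = {2, 4, 6}
((A^c \ C) ∪ (A ∪ B^c)) ∪ (C ∩ D) = {1, 2, 3, 4, 5, 6, 7, 8, 9, 10}

{1, 2, 3, 4, 5, 6, 7, 8, 9, 10}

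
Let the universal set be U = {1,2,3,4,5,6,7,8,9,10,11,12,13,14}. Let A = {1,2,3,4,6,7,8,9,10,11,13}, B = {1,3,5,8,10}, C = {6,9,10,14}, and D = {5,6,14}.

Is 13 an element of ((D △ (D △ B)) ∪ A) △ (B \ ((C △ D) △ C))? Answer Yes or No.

13 ∉ D and 13 ∉ B, so 13 ∉ D △ B
13 ∉ D and 13 ∉ (D △ B), so 13 ∉ D △ (D △ B)
13 ∉ (D △ (D △ B)) and 13 ∈ A, so 13 ∈ (D △ (D △ B)) ∪ A
13 ∉ C and 13 ∉ D, so 13 ∉ C △ D
13 ∉ (C △ D) and 13 ∉ C, so 13 ∉ (C △ D) △ C
13 ∉ B and 13 ∉ ((C △ D) △ C), so 13 ∉ B \ ((C △ D) △ C)
13 ∈ ((D △ (D △ B)) ∪ A) and 13 ∉ (B \ ((C △ D) △ C)), so 13 ∈ ((D △ (D △ B)) ∪ A) △ (B \ ((C △ D) △ C))

Yes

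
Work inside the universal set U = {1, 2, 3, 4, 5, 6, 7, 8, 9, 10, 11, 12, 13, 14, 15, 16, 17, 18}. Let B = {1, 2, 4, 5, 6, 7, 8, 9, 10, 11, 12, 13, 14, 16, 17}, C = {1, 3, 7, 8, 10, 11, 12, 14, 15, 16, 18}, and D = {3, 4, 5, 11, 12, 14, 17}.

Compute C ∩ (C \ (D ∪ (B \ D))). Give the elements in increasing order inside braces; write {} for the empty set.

{15, 18}

B \ D = {1, 2, 6, 7, 8, 9, 10, 13, 16}
D ∪ (B \ D) = {1, 2, 3, 4, 5, 6, 7, 8, 9, 10, 11, 12, 13, 14, 16, 17}
C \ (D ∪ (B \ D)) = {15, 18}
C ∩ (C \ (D ∪ (B \ D))) = {15, 18}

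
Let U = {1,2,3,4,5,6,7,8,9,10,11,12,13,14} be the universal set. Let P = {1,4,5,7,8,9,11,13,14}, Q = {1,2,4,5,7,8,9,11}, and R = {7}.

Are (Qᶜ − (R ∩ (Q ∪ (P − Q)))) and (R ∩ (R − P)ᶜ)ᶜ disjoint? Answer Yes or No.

Qᶜ = {3,6,10,12,13,14}
P − Q = {13,14}
Q ∪ (P − Q) = {1,2,4,5,7,8,9,11,13,14}
R ∩ (Q ∪ (P − Q)) = {7}
Qᶜ − (R ∩ (Q ∪ (P − Q))) = {3,6,10,12,13,14}
R − P = {}
(R − P)ᶜ = {1,2,3,4,5,6,7,8,9,10,11,12,13,14}
R ∩ (R − P)ᶜ = {7}
(R ∩ (R − P)ᶜ)ᶜ = {1,2,3,4,5,6,8,9,10,11,12,13,14}
3 lies in both, so they are not disjoint.

No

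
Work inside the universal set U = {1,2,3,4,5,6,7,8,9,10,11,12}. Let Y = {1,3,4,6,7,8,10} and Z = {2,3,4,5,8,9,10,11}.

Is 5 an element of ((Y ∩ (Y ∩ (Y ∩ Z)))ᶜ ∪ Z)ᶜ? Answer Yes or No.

No

5 ∉ Y and 5 ∈ Z, so 5 ∉ Y ∩ Z
5 ∉ Y and 5 ∉ (Y ∩ Z), so 5 ∉ Y ∩ (Y ∩ Z)
5 ∉ Y and 5 ∉ (Y ∩ (Y ∩ Z)), so 5 ∉ Y ∩ (Y ∩ (Y ∩ Z))
5 ∈ (Y ∩ (Y ∩ (Y ∩ Z)))ᶜ since 5 ∉ (Y ∩ (Y ∩ (Y ∩ Z)))
5 ∈ (Y ∩ (Y ∩ (Y ∩ Z)))ᶜ and 5 ∈ Z, so 5 ∈ (Y ∩ (Y ∩ (Y ∩ Z)))ᶜ ∪ Z
5 ∉ ((Y ∩ (Y ∩ (Y ∩ Z)))ᶜ ∪ Z)ᶜ since 5 ∈ ((Y ∩ (Y ∩ (Y ∩ Z)))ᶜ ∪ Z)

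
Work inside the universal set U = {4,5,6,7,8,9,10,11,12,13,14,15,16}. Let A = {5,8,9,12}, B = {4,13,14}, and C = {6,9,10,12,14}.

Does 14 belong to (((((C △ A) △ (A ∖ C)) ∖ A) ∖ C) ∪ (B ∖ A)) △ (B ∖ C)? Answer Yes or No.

14 ∈ C and 14 ∉ A, so 14 ∈ C △ A
14 ∉ A and 14 ∈ C, so 14 ∉ A ∖ C
14 ∈ (C △ A) and 14 ∉ (A ∖ C), so 14 ∈ (C △ A) △ (A ∖ C)
14 ∈ ((C △ A) △ (A ∖ C)) and 14 ∉ A, so 14 ∈ ((C △ A) △ (A ∖ C)) ∖ A
14 ∈ (((C △ A) △ (A ∖ C)) ∖ A) and 14 ∈ C, so 14 ∉ (((C △ A) △ (A ∖ C)) ∖ A) ∖ C
14 ∈ B and 14 ∉ A, so 14 ∈ B ∖ A
14 ∉ ((((C △ A) △ (A ∖ C)) ∖ A) ∖ C) and 14 ∈ (B ∖ A), so 14 ∈ ((((C △ A) △ (A ∖ C)) ∖ A) ∖ C) ∪ (B ∖ A)
14 ∈ B and 14 ∈ C, so 14 ∉ B ∖ C
14 ∈ (((((C △ A) △ (A ∖ C)) ∖ A) ∖ C) ∪ (B ∖ A)) and 14 ∉ (B ∖ C), so 14 ∈ (((((C △ A) △ (A ∖ C)) ∖ A) ∖ C) ∪ (B ∖ A)) △ (B ∖ C)

Yes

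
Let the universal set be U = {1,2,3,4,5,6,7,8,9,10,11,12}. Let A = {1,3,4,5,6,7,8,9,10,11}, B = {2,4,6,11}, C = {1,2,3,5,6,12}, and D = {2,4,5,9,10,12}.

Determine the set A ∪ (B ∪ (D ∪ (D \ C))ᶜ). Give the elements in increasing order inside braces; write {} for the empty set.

{1,2,3,4,5,6,7,8,9,10,11}

D \ C = {4,9,10}
D ∪ (D \ C) = {2,4,5,9,10,12}
(D ∪ (D \ C))ᶜ = {1,3,6,7,8,11}
B ∪ (D ∪ (D \ C))ᶜ = {1,2,3,4,6,7,8,11}
A ∪ (B ∪ (D ∪ (D \ C))ᶜ) = {1,2,3,4,5,6,7,8,9,10,11}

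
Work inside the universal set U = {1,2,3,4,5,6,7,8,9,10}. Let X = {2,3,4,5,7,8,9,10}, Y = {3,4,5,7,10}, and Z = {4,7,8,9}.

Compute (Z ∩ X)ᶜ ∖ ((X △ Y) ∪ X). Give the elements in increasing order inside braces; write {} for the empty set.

Z ∩ X = {4,7,8,9}
(Z ∩ X)ᶜ = {1,2,3,5,6,10}
X △ Y = {2,8,9}
(X △ Y) ∪ X = {2,3,4,5,7,8,9,10}
(Z ∩ X)ᶜ ∖ ((X △ Y) ∪ X) = {1,6}

{1,6}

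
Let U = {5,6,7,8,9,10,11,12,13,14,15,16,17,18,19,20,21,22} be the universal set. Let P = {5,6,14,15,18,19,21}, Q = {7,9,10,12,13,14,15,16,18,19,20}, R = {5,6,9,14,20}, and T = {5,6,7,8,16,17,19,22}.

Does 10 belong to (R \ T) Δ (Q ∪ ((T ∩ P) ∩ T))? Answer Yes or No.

10 ∉ R and 10 ∉ T, so 10 ∉ R \ T
10 ∉ T and 10 ∉ P, so 10 ∉ T ∩ P
10 ∉ (T ∩ P) and 10 ∉ T, so 10 ∉ (T ∩ P) ∩ T
10 ∈ Q and 10 ∉ ((T ∩ P) ∩ T), so 10 ∈ Q ∪ ((T ∩ P) ∩ T)
10 ∉ (R \ T) and 10 ∈ (Q ∪ ((T ∩ P) ∩ T)), so 10 ∈ (R \ T) Δ (Q ∪ ((T ∩ P) ∩ T))

Yes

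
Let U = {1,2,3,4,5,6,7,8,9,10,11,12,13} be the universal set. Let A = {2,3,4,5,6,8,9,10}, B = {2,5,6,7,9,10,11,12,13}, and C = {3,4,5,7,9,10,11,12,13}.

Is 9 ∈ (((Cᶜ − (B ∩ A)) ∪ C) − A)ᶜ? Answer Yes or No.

Yes

9 ∈ C, so 9 ∉ Cᶜ
9 ∈ B and 9 ∈ A, so 9 ∈ B ∩ A
9 ∉ Cᶜ and 9 ∈ (B ∩ A), so 9 ∉ Cᶜ − (B ∩ A)
9 ∉ (Cᶜ − (B ∩ A)) and 9 ∈ C, so 9 ∈ (Cᶜ − (B ∩ A)) ∪ C
9 ∈ ((Cᶜ − (B ∩ A)) ∪ C) and 9 ∈ A, so 9 ∉ ((Cᶜ − (B ∩ A)) ∪ C) − A
9 ∈ (((Cᶜ − (B ∩ A)) ∪ C) − A)ᶜ since 9 ∉ (((Cᶜ − (B ∩ A)) ∪ C) − A)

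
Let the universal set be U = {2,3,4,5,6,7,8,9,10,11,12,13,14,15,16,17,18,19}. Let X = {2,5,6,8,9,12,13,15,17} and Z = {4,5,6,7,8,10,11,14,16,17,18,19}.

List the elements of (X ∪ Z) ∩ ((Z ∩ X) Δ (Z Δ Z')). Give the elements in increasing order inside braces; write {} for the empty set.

X ∪ Z = {2,4,5,6,7,8,9,10,11,12,13,14,15,16,17,18,19}
Z ∩ X = {5,6,8,17}
Z' = {2,3,9,12,13,15}
Z Δ Z' = {2,3,4,5,6,7,8,9,10,11,12,13,14,15,16,17,18,19}
(Z ∩ X) Δ (Z Δ Z') = {2,3,4,7,9,10,11,12,13,14,15,16,18,19}
(X ∪ Z) ∩ ((Z ∩ X) Δ (Z Δ Z')) = {2,4,7,9,10,11,12,13,14,15,16,18,19}

{2,4,7,9,10,11,12,13,14,15,16,18,19}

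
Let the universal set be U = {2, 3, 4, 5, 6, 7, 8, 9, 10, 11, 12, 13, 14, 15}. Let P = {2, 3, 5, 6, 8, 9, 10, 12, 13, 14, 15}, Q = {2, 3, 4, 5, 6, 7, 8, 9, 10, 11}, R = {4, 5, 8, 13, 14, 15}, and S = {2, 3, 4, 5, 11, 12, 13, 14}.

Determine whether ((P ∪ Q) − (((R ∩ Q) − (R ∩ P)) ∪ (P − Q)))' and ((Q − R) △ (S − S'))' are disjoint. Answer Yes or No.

P ∪ Q = {2, 3, 4, 5, 6, 7, 8, 9, 10, 11, 12, 13, 14, 15}
R ∩ Q = {4, 5, 8}
R ∩ P = {5, 8, 13, 14, 15}
(R ∩ Q) − (R ∩ P) = {4}
P − Q = {12, 13, 14, 15}
((R ∩ Q) − (R ∩ P)) ∪ (P − Q) = {4, 12, 13, 14, 15}
(P ∪ Q) − (((R ∩ Q) − (R ∩ P)) ∪ (P − Q)) = {2, 3, 5, 6, 7, 8, 9, 10, 11}
((P ∪ Q) − (((R ∩ Q) − (R ∩ P)) ∪ (P − Q)))' = {4, 12, 13, 14, 15}
Q − R = {2, 3, 6, 7, 9, 10, 11}
S' = {6, 7, 8, 9, 10, 15}
S − S' = {2, 3, 4, 5, 11, 12, 13, 14}
(Q − R) △ (S − S') = {4, 5, 6, 7, 9, 10, 12, 13, 14}
((Q − R) △ (S − S'))' = {2, 3, 8, 11, 15}
15 lies in both, so they are not disjoint.

No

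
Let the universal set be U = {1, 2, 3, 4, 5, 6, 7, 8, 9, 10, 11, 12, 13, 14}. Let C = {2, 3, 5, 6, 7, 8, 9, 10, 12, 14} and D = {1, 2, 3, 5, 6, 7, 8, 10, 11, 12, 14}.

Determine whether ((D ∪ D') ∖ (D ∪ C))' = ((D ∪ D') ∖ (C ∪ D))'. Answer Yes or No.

D' = {4, 9, 13}
D ∪ D' = {1, 2, 3, 4, 5, 6, 7, 8, 9, 10, 11, 12, 13, 14}
D ∪ C = {1, 2, 3, 5, 6, 7, 8, 9, 10, 11, 12, 14}
(D ∪ D') ∖ (D ∪ C) = {4, 13}
((D ∪ D') ∖ (D ∪ C))' = {1, 2, 3, 5, 6, 7, 8, 9, 10, 11, 12, 14}
C ∪ D = {1, 2, 3, 5, 6, 7, 8, 9, 10, 11, 12, 14}
(D ∪ D') ∖ (C ∪ D) = {4, 13}
((D ∪ D') ∖ (C ∪ D))' = {1, 2, 3, 5, 6, 7, 8, 9, 10, 11, 12, 14}
Both equal {1, 2, 3, 5, 6, 7, 8, 9, 10, 11, 12, 14}, so ((D ∪ D') ∖ (D ∪ C))' = ((D ∪ D') ∖ (C ∪ D))'.

Yes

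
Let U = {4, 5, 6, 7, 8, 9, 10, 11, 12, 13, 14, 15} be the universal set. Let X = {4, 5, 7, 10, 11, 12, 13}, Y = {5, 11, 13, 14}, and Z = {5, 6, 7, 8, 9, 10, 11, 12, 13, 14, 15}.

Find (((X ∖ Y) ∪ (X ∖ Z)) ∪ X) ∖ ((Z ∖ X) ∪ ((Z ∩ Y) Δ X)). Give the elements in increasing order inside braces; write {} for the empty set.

{5, 11, 13}

X ∖ Y = {4, 7, 10, 12}
X ∖ Z = {4}
(X ∖ Y) ∪ (X ∖ Z) = {4, 7, 10, 12}
((X ∖ Y) ∪ (X ∖ Z)) ∪ X = {4, 5, 7, 10, 11, 12, 13}
Z ∖ X = {6, 8, 9, 14, 15}
Z ∩ Y = {5, 11, 13, 14}
(Z ∩ Y) Δ X = {4, 7, 10, 12, 14}
(Z ∖ X) ∪ ((Z ∩ Y) Δ X) = {4, 6, 7, 8, 9, 10, 12, 14, 15}
(((X ∖ Y) ∪ (X ∖ Z)) ∪ X) ∖ ((Z ∖ X) ∪ ((Z ∩ Y) Δ X)) = {5, 11, 13}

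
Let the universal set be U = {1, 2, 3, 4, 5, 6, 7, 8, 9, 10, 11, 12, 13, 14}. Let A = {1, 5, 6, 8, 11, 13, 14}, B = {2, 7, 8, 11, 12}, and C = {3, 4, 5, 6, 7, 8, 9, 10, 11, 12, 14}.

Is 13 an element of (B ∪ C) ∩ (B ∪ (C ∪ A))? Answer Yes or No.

13 ∉ B and 13 ∉ C, so 13 ∉ B ∪ C
13 ∉ C and 13 ∈ A, so 13 ∈ C ∪ A
13 ∉ B and 13 ∈ (C ∪ A), so 13 ∈ B ∪ (C ∪ A)
13 ∉ (B ∪ C) and 13 ∈ (B ∪ (C ∪ A)), so 13 ∉ (B ∪ C) ∩ (B ∪ (C ∪ A))

No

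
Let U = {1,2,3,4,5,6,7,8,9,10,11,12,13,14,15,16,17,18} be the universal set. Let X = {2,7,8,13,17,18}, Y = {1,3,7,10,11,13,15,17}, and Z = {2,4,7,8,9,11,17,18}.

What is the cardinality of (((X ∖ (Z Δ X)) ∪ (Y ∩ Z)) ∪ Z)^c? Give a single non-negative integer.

10

Z Δ X = {4,9,11,13}
X ∖ (Z Δ X) = {2,7,8,17,18}
Y ∩ Z = {7,11,17}
(X ∖ (Z Δ X)) ∪ (Y ∩ Z) = {2,7,8,11,17,18}
((X ∖ (Z Δ X)) ∪ (Y ∩ Z)) ∪ Z = {2,4,7,8,9,11,17,18}
(((X ∖ (Z Δ X)) ∪ (Y ∩ Z)) ∪ Z)^c = {1,3,5,6,10,12,13,14,15,16}
|(((X ∖ (Z Δ X)) ∪ (Y ∩ Z)) ∪ Z)^c| = 10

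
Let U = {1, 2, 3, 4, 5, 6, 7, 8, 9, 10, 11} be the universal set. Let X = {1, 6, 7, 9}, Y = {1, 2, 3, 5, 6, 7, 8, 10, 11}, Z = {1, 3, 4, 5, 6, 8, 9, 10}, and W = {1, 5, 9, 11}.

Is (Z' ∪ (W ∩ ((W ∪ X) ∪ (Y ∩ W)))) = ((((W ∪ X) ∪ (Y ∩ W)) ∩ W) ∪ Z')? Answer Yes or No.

Yes

Z' = {2, 7, 11}
W ∪ X = {1, 5, 6, 7, 9, 11}
Y ∩ W = {1, 5, 11}
(W ∪ X) ∪ (Y ∩ W) = {1, 5, 6, 7, 9, 11}
W ∩ ((W ∪ X) ∪ (Y ∩ W)) = {1, 5, 9, 11}
Z' ∪ (W ∩ ((W ∪ X) ∪ (Y ∩ W))) = {1, 2, 5, 7, 9, 11}
((W ∪ X) ∪ (Y ∩ W)) ∩ W = {1, 5, 9, 11}
(((W ∪ X) ∪ (Y ∩ W)) ∩ W) ∪ Z' = {1, 2, 5, 7, 9, 11}
Both equal {1, 2, 5, 7, 9, 11}, so Z' ∪ (W ∩ ((W ∪ X) ∪ (Y ∩ W))) = (((W ∪ X) ∪ (Y ∩ W)) ∩ W) ∪ Z'.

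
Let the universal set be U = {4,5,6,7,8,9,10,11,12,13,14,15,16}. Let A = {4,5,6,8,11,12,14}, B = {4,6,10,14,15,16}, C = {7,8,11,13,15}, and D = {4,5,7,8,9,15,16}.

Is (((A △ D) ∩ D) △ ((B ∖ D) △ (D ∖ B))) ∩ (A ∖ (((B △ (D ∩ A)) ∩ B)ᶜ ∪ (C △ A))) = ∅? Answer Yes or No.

A △ D = {6,7,9,11,12,14,15,16}
(A △ D) ∩ D = {7,9,15,16}
B ∖ D = {6,10,14}
D ∖ B = {5,7,8,9}
(B ∖ D) △ (D ∖ B) = {5,6,7,8,9,10,14}
((A △ D) ∩ D) △ ((B ∖ D) △ (D ∖ B)) = {5,6,8,10,14,15,16}
D ∩ A = {4,5,8}
B △ (D ∩ A) = {5,6,8,10,14,15,16}
(B △ (D ∩ A)) ∩ B = {6,10,14,15,16}
((B △ (D ∩ A)) ∩ B)ᶜ = {4,5,7,8,9,11,12,13}
C △ A = {4,5,6,7,12,13,14,15}
((B △ (D ∩ A)) ∩ B)ᶜ ∪ (C △ A) = {4,5,6,7,8,9,11,12,13,14,15}
A ∖ (((B △ (D ∩ A)) ∩ B)ᶜ ∪ (C △ A)) = {}
{5,6,8,10,14,15,16} and {} share no elements.

Yes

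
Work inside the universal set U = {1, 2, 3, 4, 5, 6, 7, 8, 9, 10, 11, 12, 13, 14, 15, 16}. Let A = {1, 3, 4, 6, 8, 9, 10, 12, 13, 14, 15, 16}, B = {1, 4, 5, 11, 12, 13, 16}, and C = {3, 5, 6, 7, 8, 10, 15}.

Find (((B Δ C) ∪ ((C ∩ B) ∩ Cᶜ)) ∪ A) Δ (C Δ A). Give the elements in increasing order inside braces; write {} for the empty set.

{3, 5, 6, 8, 10, 11, 15}

B Δ C = {1, 3, 4, 6, 7, 8, 10, 11, 12, 13, 15, 16}
C ∩ B = {5}
Cᶜ = {1, 2, 4, 9, 11, 12, 13, 14, 16}
(C ∩ B) ∩ Cᶜ = {}
(B Δ C) ∪ ((C ∩ B) ∩ Cᶜ) = {1, 3, 4, 6, 7, 8, 10, 11, 12, 13, 15, 16}
((B Δ C) ∪ ((C ∩ B) ∩ Cᶜ)) ∪ A = {1, 3, 4, 6, 7, 8, 9, 10, 11, 12, 13, 14, 15, 16}
C Δ A = {1, 4, 5, 7, 9, 12, 13, 14, 16}
(((B Δ C) ∪ ((C ∩ B) ∩ Cᶜ)) ∪ A) Δ (C Δ A) = {3, 5, 6, 8, 10, 11, 15}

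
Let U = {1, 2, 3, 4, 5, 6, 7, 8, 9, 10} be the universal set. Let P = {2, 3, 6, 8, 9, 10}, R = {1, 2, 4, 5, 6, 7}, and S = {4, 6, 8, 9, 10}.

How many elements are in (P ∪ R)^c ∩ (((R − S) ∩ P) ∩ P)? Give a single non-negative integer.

0

P ∪ R = {1, 2, 3, 4, 5, 6, 7, 8, 9, 10}
(P ∪ R)^c = {}
R − S = {1, 2, 5, 7}
(R − S) ∩ P = {2}
((R − S) ∩ P) ∩ P = {2}
(P ∪ R)^c ∩ (((R − S) ∩ P) ∩ P) = {}
|(P ∪ R)^c ∩ (((R − S) ∩ P) ∩ P)| = 0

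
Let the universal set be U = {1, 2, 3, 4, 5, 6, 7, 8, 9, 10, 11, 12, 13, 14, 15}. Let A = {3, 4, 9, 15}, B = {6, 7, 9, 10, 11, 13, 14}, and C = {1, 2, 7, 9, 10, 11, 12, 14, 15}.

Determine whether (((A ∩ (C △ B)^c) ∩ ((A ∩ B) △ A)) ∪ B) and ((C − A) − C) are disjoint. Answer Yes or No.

Yes

C △ B = {1, 2, 6, 12, 13, 15}
(C △ B)^c = {3, 4, 5, 7, 8, 9, 10, 11, 14}
A ∩ (C △ B)^c = {3, 4, 9}
A ∩ B = {9}
(A ∩ B) △ A = {3, 4, 15}
(A ∩ (C △ B)^c) ∩ ((A ∩ B) △ A) = {3, 4}
((A ∩ (C △ B)^c) ∩ ((A ∩ B) △ A)) ∪ B = {3, 4, 6, 7, 9, 10, 11, 13, 14}
C − A = {1, 2, 7, 10, 11, 12, 14}
(C − A) − C = {}
{3, 4, 6, 7, 9, 10, 11, 13, 14} and {} share no elements.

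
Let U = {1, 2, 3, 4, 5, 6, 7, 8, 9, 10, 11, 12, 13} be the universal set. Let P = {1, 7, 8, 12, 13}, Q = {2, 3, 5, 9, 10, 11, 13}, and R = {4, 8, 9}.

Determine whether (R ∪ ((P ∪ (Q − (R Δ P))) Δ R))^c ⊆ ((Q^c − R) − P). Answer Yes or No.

R Δ P = {1, 4, 7, 9, 12, 13}
Q − (R Δ P) = {2, 3, 5, 10, 11}
P ∪ (Q − (R Δ P)) = {1, 2, 3, 5, 7, 8, 10, 11, 12, 13}
(P ∪ (Q − (R Δ P))) Δ R = {1, 2, 3, 4, 5, 7, 9, 10, 11, 12, 13}
R ∪ ((P ∪ (Q − (R Δ P))) Δ R) = {1, 2, 3, 4, 5, 7, 8, 9, 10, 11, 12, 13}
(R ∪ ((P ∪ (Q − (R Δ P))) Δ R))^c = {6}
Q^c = {1, 4, 6, 7, 8, 12}
Q^c − R = {1, 6, 7, 12}
(Q^c − R) − P = {6}
Every element of {6} is in {6}, so (R ∪ ((P ∪ (Q − (R Δ P))) Δ R))^c ⊆ (Q^c − R) − P.

Yes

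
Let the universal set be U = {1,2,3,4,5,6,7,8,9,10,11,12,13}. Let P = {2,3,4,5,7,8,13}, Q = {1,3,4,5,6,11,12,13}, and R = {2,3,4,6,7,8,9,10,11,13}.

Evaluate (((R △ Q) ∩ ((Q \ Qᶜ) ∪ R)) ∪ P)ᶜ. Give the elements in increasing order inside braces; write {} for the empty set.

{6,11}

R △ Q = {1,2,5,7,8,9,10,12}
Qᶜ = {2,7,8,9,10}
Q \ Qᶜ = {1,3,4,5,6,11,12,13}
(Q \ Qᶜ) ∪ R = {1,2,3,4,5,6,7,8,9,10,11,12,13}
(R △ Q) ∩ ((Q \ Qᶜ) ∪ R) = {1,2,5,7,8,9,10,12}
((R △ Q) ∩ ((Q \ Qᶜ) ∪ R)) ∪ P = {1,2,3,4,5,7,8,9,10,12,13}
(((R △ Q) ∩ ((Q \ Qᶜ) ∪ R)) ∪ P)ᶜ = {6,11}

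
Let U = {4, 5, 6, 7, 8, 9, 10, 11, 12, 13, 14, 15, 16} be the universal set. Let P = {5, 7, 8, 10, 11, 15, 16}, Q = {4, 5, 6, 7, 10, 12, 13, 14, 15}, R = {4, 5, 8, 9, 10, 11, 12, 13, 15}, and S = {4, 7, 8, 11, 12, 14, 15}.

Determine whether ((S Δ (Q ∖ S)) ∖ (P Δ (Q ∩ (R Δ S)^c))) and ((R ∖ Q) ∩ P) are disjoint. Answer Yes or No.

Yes

Q ∖ S = {5, 6, 10, 13}
S Δ (Q ∖ S) = {4, 5, 6, 7, 8, 10, 11, 12, 13, 14, 15}
R Δ S = {5, 7, 9, 10, 13, 14}
(R Δ S)^c = {4, 6, 8, 11, 12, 15, 16}
Q ∩ (R Δ S)^c = {4, 6, 12, 15}
P Δ (Q ∩ (R Δ S)^c) = {4, 5, 6, 7, 8, 10, 11, 12, 16}
(S Δ (Q ∖ S)) ∖ (P Δ (Q ∩ (R Δ S)^c)) = {13, 14, 15}
R ∖ Q = {8, 9, 11}
(R ∖ Q) ∩ P = {8, 11}
{13, 14, 15} and {8, 11} share no elements.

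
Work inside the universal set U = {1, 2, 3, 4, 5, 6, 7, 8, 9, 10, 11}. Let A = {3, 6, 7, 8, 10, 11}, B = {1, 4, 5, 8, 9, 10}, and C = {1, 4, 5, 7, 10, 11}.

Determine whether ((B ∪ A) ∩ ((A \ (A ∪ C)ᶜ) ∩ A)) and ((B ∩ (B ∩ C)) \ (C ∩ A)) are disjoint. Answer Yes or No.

Yes

B ∪ A = {1, 3, 4, 5, 6, 7, 8, 9, 10, 11}
A ∪ C = {1, 3, 4, 5, 6, 7, 8, 10, 11}
(A ∪ C)ᶜ = {2, 9}
A \ (A ∪ C)ᶜ = {3, 6, 7, 8, 10, 11}
(A \ (A ∪ C)ᶜ) ∩ A = {3, 6, 7, 8, 10, 11}
(B ∪ A) ∩ ((A \ (A ∪ C)ᶜ) ∩ A) = {3, 6, 7, 8, 10, 11}
B ∩ C = {1, 4, 5, 10}
B ∩ (B ∩ C) = {1, 4, 5, 10}
C ∩ A = {7, 10, 11}
(B ∩ (B ∩ C)) \ (C ∩ A) = {1, 4, 5}
{3, 6, 7, 8, 10, 11} and {1, 4, 5} share no elements.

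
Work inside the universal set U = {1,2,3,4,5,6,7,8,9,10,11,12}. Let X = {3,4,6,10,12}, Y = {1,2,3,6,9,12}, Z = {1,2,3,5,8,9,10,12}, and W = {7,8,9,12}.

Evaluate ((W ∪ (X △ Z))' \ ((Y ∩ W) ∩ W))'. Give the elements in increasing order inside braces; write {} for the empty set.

{1,2,4,5,6,7,8,9,12}

X △ Z = {1,2,4,5,6,8,9}
W ∪ (X △ Z) = {1,2,4,5,6,7,8,9,12}
(W ∪ (X △ Z))' = {3,10,11}
Y ∩ W = {9,12}
(Y ∩ W) ∩ W = {9,12}
(W ∪ (X △ Z))' \ ((Y ∩ W) ∩ W) = {3,10,11}
((W ∪ (X △ Z))' \ ((Y ∩ W) ∩ W))' = {1,2,4,5,6,7,8,9,12}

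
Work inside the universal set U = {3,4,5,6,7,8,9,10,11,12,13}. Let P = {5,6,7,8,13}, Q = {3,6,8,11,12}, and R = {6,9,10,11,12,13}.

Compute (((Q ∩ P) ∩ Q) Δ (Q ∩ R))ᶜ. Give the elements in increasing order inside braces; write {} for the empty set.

{3,4,5,6,7,9,10,13}

Q ∩ P = {6,8}
(Q ∩ P) ∩ Q = {6,8}
Q ∩ R = {6,11,12}
((Q ∩ P) ∩ Q) Δ (Q ∩ R) = {8,11,12}
(((Q ∩ P) ∩ Q) Δ (Q ∩ R))ᶜ = {3,4,5,6,7,9,10,13}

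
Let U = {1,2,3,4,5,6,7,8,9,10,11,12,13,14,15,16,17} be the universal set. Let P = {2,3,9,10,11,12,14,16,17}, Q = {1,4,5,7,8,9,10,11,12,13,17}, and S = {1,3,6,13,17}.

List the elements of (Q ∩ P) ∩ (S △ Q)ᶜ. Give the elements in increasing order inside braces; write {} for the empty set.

Q ∩ P = {9,10,11,12,17}
S △ Q = {3,4,5,6,7,8,9,10,11,12}
(S △ Q)ᶜ = {1,2,13,14,15,16,17}
(Q ∩ P) ∩ (S △ Q)ᶜ = {17}

{17}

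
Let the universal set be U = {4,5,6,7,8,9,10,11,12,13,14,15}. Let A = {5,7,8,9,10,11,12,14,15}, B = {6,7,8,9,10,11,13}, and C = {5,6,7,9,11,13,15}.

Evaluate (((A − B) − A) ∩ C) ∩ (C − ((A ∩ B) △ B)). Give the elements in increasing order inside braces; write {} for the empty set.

{}

A − B = {5,12,14,15}
(A − B) − A = {}
((A − B) − A) ∩ C = {}
A ∩ B = {7,8,9,10,11}
(A ∩ B) △ B = {6,13}
C − ((A ∩ B) △ B) = {5,7,9,11,15}
(((A − B) − A) ∩ C) ∩ (C − ((A ∩ B) △ B)) = {}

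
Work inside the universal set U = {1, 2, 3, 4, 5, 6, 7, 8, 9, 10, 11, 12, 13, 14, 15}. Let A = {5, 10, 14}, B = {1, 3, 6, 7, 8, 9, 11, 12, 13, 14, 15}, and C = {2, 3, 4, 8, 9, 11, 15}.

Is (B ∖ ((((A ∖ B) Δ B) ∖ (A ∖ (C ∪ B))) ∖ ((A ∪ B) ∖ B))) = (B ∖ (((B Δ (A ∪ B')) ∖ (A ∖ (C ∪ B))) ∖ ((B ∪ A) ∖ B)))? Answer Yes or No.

No

A ∖ B = {5, 10}
(A ∖ B) Δ B = {1, 3, 5, 6, 7, 8, 9, 10, 11, 12, 13, 14, 15}
C ∪ B = {1, 2, 3, 4, 6, 7, 8, 9, 11, 12, 13, 14, 15}
A ∖ (C ∪ B) = {5, 10}
((A ∖ B) Δ B) ∖ (A ∖ (C ∪ B)) = {1, 3, 6, 7, 8, 9, 11, 12, 13, 14, 15}
A ∪ B = {1, 3, 5, 6, 7, 8, 9, 10, 11, 12, 13, 14, 15}
(A ∪ B) ∖ B = {5, 10}
(((A ∖ B) Δ B) ∖ (A ∖ (C ∪ B))) ∖ ((A ∪ B) ∖ B) = {1, 3, 6, 7, 8, 9, 11, 12, 13, 14, 15}
B ∖ ((((A ∖ B) Δ B) ∖ (A ∖ (C ∪ B))) ∖ ((A ∪ B) ∖ B)) = {}
B' = {2, 4, 5, 10}
A ∪ B' = {2, 4, 5, 10, 14}
B Δ (A ∪ B') = {1, 2, 3, 4, 5, 6, 7, 8, 9, 10, 11, 12, 13, 15}
(B Δ (A ∪ B')) ∖ (A ∖ (C ∪ B)) = {1, 2, 3, 4, 6, 7, 8, 9, 11, 12, 13, 15}
B ∪ A = {1, 3, 5, 6, 7, 8, 9, 10, 11, 12, 13, 14, 15}
(B ∪ A) ∖ B = {5, 10}
((B Δ (A ∪ B')) ∖ (A ∖ (C ∪ B))) ∖ ((B ∪ A) ∖ B) = {1, 2, 3, 4, 6, 7, 8, 9, 11, 12, 13, 15}
B ∖ (((B Δ (A ∪ B')) ∖ (A ∖ (C ∪ B))) ∖ ((B ∪ A) ∖ B)) = {14}
14 ∈ B ∖ (((B Δ (A ∪ B')) ∖ (A ∖ (C ∪ B))) ∖ ((B ∪ A) ∖ B)) but 14 ∉ B ∖ ((((A ∖ B) Δ B) ∖ (A ∖ (C ∪ B))) ∖ ((A ∪ B) ∖ B)), so they differ.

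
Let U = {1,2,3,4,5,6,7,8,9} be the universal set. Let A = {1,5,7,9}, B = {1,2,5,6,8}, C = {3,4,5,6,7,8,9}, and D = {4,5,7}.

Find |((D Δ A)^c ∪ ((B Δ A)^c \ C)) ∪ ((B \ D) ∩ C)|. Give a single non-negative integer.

D Δ A = {1,4,9}
(D Δ A)^c = {2,3,5,6,7,8}
B Δ A = {2,6,7,8,9}
(B Δ A)^c = {1,3,4,5}
(B Δ A)^c \ C = {1}
(D Δ A)^c ∪ ((B Δ A)^c \ C) = {1,2,3,5,6,7,8}
B \ D = {1,2,6,8}
(B \ D) ∩ C = {6,8}
((D Δ A)^c ∪ ((B Δ A)^c \ C)) ∪ ((B \ D) ∩ C) = {1,2,3,5,6,7,8}
|((D Δ A)^c ∪ ((B Δ A)^c \ C)) ∪ ((B \ D) ∩ C)| = 7

7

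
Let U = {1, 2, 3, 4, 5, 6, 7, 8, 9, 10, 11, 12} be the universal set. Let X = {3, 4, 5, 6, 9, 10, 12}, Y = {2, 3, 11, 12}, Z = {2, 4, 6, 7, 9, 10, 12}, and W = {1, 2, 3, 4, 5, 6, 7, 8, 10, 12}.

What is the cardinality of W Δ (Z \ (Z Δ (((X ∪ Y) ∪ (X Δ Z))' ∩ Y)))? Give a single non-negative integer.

X ∪ Y = {2, 3, 4, 5, 6, 9, 10, 11, 12}
X Δ Z = {2, 3, 5, 7}
(X ∪ Y) ∪ (X Δ Z) = {2, 3, 4, 5, 6, 7, 9, 10, 11, 12}
((X ∪ Y) ∪ (X Δ Z))' = {1, 8}
((X ∪ Y) ∪ (X Δ Z))' ∩ Y = {}
Z Δ (((X ∪ Y) ∪ (X Δ Z))' ∩ Y) = {2, 4, 6, 7, 9, 10, 12}
Z \ (Z Δ (((X ∪ Y) ∪ (X Δ Z))' ∩ Y)) = {}
W Δ (Z \ (Z Δ (((X ∪ Y) ∪ (X Δ Z))' ∩ Y))) = {1, 2, 3, 4, 5, 6, 7, 8, 10, 12}
|W Δ (Z \ (Z Δ (((X ∪ Y) ∪ (X Δ Z))' ∩ Y)))| = 10

10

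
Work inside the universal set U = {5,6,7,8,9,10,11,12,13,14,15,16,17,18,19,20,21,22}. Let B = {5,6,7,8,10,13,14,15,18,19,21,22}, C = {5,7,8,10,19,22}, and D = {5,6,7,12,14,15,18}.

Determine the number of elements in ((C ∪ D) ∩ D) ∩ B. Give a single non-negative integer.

C ∪ D = {5,6,7,8,10,12,14,15,18,19,22}
(C ∪ D) ∩ D = {5,6,7,12,14,15,18}
((C ∪ D) ∩ D) ∩ B = {5,6,7,14,15,18}
|((C ∪ D) ∩ D) ∩ B| = 6

6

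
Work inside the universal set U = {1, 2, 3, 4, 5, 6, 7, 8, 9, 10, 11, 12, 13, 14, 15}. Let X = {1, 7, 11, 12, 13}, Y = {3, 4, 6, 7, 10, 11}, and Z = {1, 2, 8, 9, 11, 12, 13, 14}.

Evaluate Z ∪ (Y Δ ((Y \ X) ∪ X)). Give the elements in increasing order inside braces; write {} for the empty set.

{1, 2, 8, 9, 11, 12, 13, 14}

Y \ X = {3, 4, 6, 10}
(Y \ X) ∪ X = {1, 3, 4, 6, 7, 10, 11, 12, 13}
Y Δ ((Y \ X) ∪ X) = {1, 12, 13}
Z ∪ (Y Δ ((Y \ X) ∪ X)) = {1, 2, 8, 9, 11, 12, 13, 14}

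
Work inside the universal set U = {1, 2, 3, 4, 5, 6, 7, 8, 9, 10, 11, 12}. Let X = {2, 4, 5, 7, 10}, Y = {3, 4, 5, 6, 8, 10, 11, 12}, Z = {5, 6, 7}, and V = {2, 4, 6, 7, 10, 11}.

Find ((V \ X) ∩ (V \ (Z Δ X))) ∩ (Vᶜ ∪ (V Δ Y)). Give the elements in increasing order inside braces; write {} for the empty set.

{}

V \ X = {6, 11}
Z Δ X = {2, 4, 6, 10}
V \ (Z Δ X) = {7, 11}
(V \ X) ∩ (V \ (Z Δ X)) = {11}
Vᶜ = {1, 3, 5, 8, 9, 12}
V Δ Y = {2, 3, 5, 7, 8, 12}
Vᶜ ∪ (V Δ Y) = {1, 2, 3, 5, 7, 8, 9, 12}
((V \ X) ∩ (V \ (Z Δ X))) ∩ (Vᶜ ∪ (V Δ Y)) = {}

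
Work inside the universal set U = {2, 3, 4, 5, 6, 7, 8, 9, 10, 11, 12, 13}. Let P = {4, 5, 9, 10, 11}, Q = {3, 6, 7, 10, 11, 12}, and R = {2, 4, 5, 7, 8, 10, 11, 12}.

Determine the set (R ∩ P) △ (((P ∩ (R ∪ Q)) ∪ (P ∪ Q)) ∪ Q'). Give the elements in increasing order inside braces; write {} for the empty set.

R ∩ P = {4, 5, 10, 11}
R ∪ Q = {2, 3, 4, 5, 6, 7, 8, 10, 11, 12}
P ∩ (R ∪ Q) = {4, 5, 10, 11}
P ∪ Q = {3, 4, 5, 6, 7, 9, 10, 11, 12}
(P ∩ (R ∪ Q)) ∪ (P ∪ Q) = {3, 4, 5, 6, 7, 9, 10, 11, 12}
Q' = {2, 4, 5, 8, 9, 13}
((P ∩ (R ∪ Q)) ∪ (P ∪ Q)) ∪ Q' = {2, 3, 4, 5, 6, 7, 8, 9, 10, 11, 12, 13}
(R ∩ P) △ (((P ∩ (R ∪ Q)) ∪ (P ∪ Q)) ∪ Q') = {2, 3, 6, 7, 8, 9, 12, 13}

{2, 3, 6, 7, 8, 9, 12, 13}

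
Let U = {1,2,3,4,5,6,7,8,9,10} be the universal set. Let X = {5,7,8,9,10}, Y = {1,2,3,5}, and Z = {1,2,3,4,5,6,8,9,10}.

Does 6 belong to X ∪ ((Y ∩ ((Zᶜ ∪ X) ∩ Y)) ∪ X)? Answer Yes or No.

No

6 ∈ Z, so 6 ∉ Zᶜ
6 ∉ Zᶜ and 6 ∉ X, so 6 ∉ Zᶜ ∪ X
6 ∉ (Zᶜ ∪ X) and 6 ∉ Y, so 6 ∉ (Zᶜ ∪ X) ∩ Y
6 ∉ Y and 6 ∉ ((Zᶜ ∪ X) ∩ Y), so 6 ∉ Y ∩ ((Zᶜ ∪ X) ∩ Y)
6 ∉ (Y ∩ ((Zᶜ ∪ X) ∩ Y)) and 6 ∉ X, so 6 ∉ (Y ∩ ((Zᶜ ∪ X) ∩ Y)) ∪ X
6 ∉ X and 6 ∉ ((Y ∩ ((Zᶜ ∪ X) ∩ Y)) ∪ X), so 6 ∉ X ∪ ((Y ∩ ((Zᶜ ∪ X) ∩ Y)) ∪ X)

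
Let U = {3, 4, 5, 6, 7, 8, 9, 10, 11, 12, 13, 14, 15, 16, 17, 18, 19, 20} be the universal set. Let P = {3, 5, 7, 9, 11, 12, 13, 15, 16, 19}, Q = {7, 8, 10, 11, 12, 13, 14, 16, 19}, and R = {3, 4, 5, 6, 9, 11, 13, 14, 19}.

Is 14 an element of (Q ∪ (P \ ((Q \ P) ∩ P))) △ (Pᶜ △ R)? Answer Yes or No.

Yes

14 ∈ Q and 14 ∉ P, so 14 ∈ Q \ P
14 ∈ (Q \ P) and 14 ∉ P, so 14 ∉ (Q \ P) ∩ P
14 ∉ P and 14 ∉ ((Q \ P) ∩ P), so 14 ∉ P \ ((Q \ P) ∩ P)
14 ∈ Q and 14 ∉ (P \ ((Q \ P) ∩ P)), so 14 ∈ Q ∪ (P \ ((Q \ P) ∩ P))
14 ∉ P, so 14 ∈ Pᶜ
14 ∈ Pᶜ and 14 ∈ R, so 14 ∉ Pᶜ △ R
14 ∈ (Q ∪ (P \ ((Q \ P) ∩ P))) and 14 ∉ (Pᶜ △ R), so 14 ∈ (Q ∪ (P \ ((Q \ P) ∩ P))) △ (Pᶜ △ R)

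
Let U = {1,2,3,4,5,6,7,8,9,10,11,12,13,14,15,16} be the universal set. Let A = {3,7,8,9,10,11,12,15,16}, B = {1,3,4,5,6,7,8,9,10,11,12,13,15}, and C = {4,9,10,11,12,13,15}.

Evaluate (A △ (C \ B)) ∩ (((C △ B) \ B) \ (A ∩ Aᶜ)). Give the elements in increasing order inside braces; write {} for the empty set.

{}

C \ B = {}
A △ (C \ B) = {3,7,8,9,10,11,12,15,16}
C △ B = {1,3,5,6,7,8}
(C △ B) \ B = {}
Aᶜ = {1,2,4,5,6,13,14}
A ∩ Aᶜ = {}
((C △ B) \ B) \ (A ∩ Aᶜ) = {}
(A △ (C \ B)) ∩ (((C △ B) \ B) \ (A ∩ Aᶜ)) = {}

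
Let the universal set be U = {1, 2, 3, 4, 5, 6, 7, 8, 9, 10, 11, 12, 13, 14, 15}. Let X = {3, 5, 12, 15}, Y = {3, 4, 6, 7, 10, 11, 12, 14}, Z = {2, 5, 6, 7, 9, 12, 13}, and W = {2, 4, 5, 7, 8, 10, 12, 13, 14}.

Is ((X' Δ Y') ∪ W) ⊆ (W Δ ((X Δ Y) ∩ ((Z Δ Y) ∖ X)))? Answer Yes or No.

No

X' = {1, 2, 4, 6, 7, 8, 9, 10, 11, 13, 14}
Y' = {1, 2, 5, 8, 9, 13, 15}
X' Δ Y' = {4, 5, 6, 7, 10, 11, 14, 15}
(X' Δ Y') ∪ W = {2, 4, 5, 6, 7, 8, 10, 11, 12, 13, 14, 15}
X Δ Y = {4, 5, 6, 7, 10, 11, 14, 15}
Z Δ Y = {2, 3, 4, 5, 9, 10, 11, 13, 14}
(Z Δ Y) ∖ X = {2, 4, 9, 10, 11, 13, 14}
(X Δ Y) ∩ ((Z Δ Y) ∖ X) = {4, 10, 11, 14}
W Δ ((X Δ Y) ∩ ((Z Δ Y) ∖ X)) = {2, 5, 7, 8, 11, 12, 13}
4 ∈ (X' Δ Y') ∪ W but 4 ∉ W Δ ((X Δ Y) ∩ ((Z Δ Y) ∖ X)), so the inclusion fails.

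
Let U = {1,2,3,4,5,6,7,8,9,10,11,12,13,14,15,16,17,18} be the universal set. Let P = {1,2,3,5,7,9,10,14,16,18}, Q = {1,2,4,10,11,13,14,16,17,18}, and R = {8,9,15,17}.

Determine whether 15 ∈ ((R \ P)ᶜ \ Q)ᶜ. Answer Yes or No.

Yes

15 ∈ R and 15 ∉ P, so 15 ∈ R \ P
15 ∉ (R \ P)ᶜ since 15 ∈ (R \ P)
15 ∉ (R \ P)ᶜ and 15 ∉ Q, so 15 ∉ (R \ P)ᶜ \ Q
15 ∈ ((R \ P)ᶜ \ Q)ᶜ since 15 ∉ ((R \ P)ᶜ \ Q)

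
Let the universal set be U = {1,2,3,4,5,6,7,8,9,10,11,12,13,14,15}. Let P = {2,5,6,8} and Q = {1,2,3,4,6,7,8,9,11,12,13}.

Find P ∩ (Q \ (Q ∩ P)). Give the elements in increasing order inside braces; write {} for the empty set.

Q ∩ P = {2,6,8}
Q \ (Q ∩ P) = {1,3,4,7,9,11,12,13}
P ∩ (Q \ (Q ∩ P)) = {}

{}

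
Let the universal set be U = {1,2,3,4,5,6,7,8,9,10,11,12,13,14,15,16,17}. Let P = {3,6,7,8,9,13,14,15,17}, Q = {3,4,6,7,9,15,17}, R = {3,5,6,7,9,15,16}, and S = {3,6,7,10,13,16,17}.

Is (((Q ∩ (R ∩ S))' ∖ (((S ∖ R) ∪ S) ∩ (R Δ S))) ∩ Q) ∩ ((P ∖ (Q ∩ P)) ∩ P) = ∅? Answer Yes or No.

Yes

R ∩ S = {3,6,7,16}
Q ∩ (R ∩ S) = {3,6,7}
(Q ∩ (R ∩ S))' = {1,2,4,5,8,9,10,11,12,13,14,15,16,17}
S ∖ R = {10,13,17}
(S ∖ R) ∪ S = {3,6,7,10,13,16,17}
R Δ S = {5,9,10,13,15,17}
((S ∖ R) ∪ S) ∩ (R Δ S) = {10,13,17}
(Q ∩ (R ∩ S))' ∖ (((S ∖ R) ∪ S) ∩ (R Δ S)) = {1,2,4,5,8,9,11,12,14,15,16}
((Q ∩ (R ∩ S))' ∖ (((S ∖ R) ∪ S) ∩ (R Δ S))) ∩ Q = {4,9,15}
Q ∩ P = {3,6,7,9,15,17}
P ∖ (Q ∩ P) = {8,13,14}
(P ∖ (Q ∩ P)) ∩ P = {8,13,14}
{4,9,15} and {8,13,14} share no elements.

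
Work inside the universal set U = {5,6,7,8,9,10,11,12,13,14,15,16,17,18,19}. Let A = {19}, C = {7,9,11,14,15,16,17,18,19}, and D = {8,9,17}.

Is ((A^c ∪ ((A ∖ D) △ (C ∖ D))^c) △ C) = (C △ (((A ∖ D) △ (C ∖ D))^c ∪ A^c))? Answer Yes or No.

Yes

A^c = {5,6,7,8,9,10,11,12,13,14,15,16,17,18}
A ∖ D = {19}
C ∖ D = {7,11,14,15,16,18,19}
(A ∖ D) △ (C ∖ D) = {7,11,14,15,16,18}
((A ∖ D) △ (C ∖ D))^c = {5,6,8,9,10,12,13,17,19}
A^c ∪ ((A ∖ D) △ (C ∖ D))^c = {5,6,7,8,9,10,11,12,13,14,15,16,17,18,19}
(A^c ∪ ((A ∖ D) △ (C ∖ D))^c) △ C = {5,6,8,10,12,13}
((A ∖ D) △ (C ∖ D))^c ∪ A^c = {5,6,7,8,9,10,11,12,13,14,15,16,17,18,19}
C △ (((A ∖ D) △ (C ∖ D))^c ∪ A^c) = {5,6,8,10,12,13}
Both equal {5,6,8,10,12,13}, so (A^c ∪ ((A ∖ D) △ (C ∖ D))^c) △ C = C △ (((A ∖ D) △ (C ∖ D))^c ∪ A^c).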